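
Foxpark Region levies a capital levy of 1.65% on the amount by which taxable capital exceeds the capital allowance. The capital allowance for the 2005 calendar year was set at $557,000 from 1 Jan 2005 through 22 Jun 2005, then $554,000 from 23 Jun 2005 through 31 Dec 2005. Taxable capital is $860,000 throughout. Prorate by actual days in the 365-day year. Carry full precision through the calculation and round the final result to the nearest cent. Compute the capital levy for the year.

$5,025.54

1 Jan – 22 Jun 2005: 173 days, exemption $557,000 → ($860,000 − $557,000) × 1.65% × 173/365 = $2,369.6260
23 Jun – 31 Dec 2005: 192 days, exemption $554,000 → ($860,000 − $554,000) × 1.65% × 192/365 = $2,655.9123
Total = $5,025.5384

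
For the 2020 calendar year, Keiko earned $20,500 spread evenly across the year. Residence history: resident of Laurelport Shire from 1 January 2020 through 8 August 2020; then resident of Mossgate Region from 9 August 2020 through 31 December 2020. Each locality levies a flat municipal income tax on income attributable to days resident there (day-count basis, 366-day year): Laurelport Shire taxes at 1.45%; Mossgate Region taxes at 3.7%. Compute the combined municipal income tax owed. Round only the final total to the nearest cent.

$479.99

Laurelport Shire, 1 January – 8 August 2020: 221 days → $20,500 × 1.45% × 221/366 = $179.4870
Mossgate Region, 9 August – 31 December 2020: 145 days → $20,500 × 3.7% × 145/366 = $300.4986
Total = $479.9857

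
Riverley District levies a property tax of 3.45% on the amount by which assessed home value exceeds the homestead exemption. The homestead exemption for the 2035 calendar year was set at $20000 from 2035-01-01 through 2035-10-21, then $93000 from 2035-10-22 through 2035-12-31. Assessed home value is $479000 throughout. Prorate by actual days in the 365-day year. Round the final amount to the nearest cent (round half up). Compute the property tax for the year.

$15345.60

2035-01-01 to 2035-10-21: 294 days, exemption $20000 → ($479000 − $20000) × 3.45% × 294/365 = $12755.1699
2035-10-22 to 2035-12-31: 71 days, exemption $93000 → ($479000 − $93000) × 3.45% × 71/365 = $2590.4301
Total = $15345.6000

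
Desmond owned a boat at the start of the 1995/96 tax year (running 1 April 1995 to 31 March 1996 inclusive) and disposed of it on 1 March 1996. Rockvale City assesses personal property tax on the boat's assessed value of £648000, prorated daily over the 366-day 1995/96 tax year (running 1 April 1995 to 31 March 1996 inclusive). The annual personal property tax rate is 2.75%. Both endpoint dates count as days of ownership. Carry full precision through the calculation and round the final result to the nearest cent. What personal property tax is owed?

Days held (1 April 1995 – 1 March 1996): 336 out of 366
Tax = £648000 × 2.75% × 336/366 = £16359.3443

£16359.34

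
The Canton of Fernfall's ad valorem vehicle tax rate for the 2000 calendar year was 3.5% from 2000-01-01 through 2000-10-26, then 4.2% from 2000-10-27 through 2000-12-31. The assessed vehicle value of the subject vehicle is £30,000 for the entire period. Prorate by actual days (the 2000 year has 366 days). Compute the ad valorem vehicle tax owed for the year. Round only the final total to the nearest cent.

2000-01-01 to 2000-10-26: 300 days at 3.5% → £30,000 × 3.5% × 300/366 = £860.6557
2000-10-27 to 2000-12-31: 66 days at 4.2% → £30,000 × 4.2% × 66/366 = £227.2131
Total = £1,087.8689

£1,087.87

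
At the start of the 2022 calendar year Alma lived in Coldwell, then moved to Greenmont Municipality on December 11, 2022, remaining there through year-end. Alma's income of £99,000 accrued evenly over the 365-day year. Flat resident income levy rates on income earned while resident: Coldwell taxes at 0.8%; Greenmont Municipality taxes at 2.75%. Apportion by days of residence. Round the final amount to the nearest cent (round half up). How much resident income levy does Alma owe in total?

Coldwell, January 1 – December 10, 2022: 344 days → £99,000 × 0.8% × 344/365 = £746.4329
Greenmont Municipality, December 11 – December 31, 2022: 21 days → £99,000 × 2.75% × 21/365 = £156.6370
Total = £903.0699

£903.07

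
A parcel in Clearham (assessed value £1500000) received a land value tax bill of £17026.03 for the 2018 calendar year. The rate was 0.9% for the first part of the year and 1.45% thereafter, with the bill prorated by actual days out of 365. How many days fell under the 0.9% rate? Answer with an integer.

Let d = days at the first rate; then 365 − d days at the second rate.
£1500000 × [0.9%·d + 1.45%·(365−d)] / 365 = £17026.03
Solving gives d = 209, so the new rate took effect on 29 July 2018.

209 days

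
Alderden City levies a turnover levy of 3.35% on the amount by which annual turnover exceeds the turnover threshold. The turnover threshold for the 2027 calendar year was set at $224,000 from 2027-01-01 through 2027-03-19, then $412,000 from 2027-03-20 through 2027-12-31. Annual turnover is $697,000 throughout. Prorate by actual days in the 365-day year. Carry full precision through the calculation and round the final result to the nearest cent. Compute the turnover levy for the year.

$10,893.37

2027-01-01 to 2027-03-19: 78 days, exemption $224,000 → ($697,000 − $224,000) × 3.35% × 78/365 = $3,386.1616
2027-03-20 to 2027-12-31: 287 days, exemption $412,000 → ($697,000 − $412,000) × 3.35% × 287/365 = $7,507.2123
Total = $10,893.3740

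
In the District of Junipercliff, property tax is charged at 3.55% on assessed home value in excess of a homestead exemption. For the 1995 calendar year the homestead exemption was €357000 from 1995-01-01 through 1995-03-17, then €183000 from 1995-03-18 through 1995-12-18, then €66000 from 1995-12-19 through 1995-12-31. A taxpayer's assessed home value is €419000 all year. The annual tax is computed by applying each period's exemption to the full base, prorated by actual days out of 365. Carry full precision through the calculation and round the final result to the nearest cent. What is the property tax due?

1995-01-01 to 1995-03-17: 76 days, exemption €357000 → (€419000 − €357000) × 3.55% × 76/365 = €458.2904
1995-03-18 to 1995-12-18: 276 days, exemption €183000 → (€419000 − €183000) × 3.55% × 276/365 = €6335.1452
1995-12-19 to 1995-12-31: 13 days, exemption €66000 → (€419000 − €66000) × 3.55% × 13/365 = €446.3274
Total = €7239.7630

€7239.76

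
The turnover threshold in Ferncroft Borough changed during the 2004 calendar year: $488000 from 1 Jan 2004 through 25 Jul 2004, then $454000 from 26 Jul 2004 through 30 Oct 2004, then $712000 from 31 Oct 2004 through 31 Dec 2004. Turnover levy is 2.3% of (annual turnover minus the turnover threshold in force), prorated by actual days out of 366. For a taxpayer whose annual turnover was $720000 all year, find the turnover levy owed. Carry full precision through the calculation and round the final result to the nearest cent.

1 Jan – 25 Jul 2004: 207 days, exemption $488000 → ($720000 − $488000) × 2.3% × 207/366 = $3017.9016
26 Jul – 30 Oct 2004: 97 days, exemption $454000 → ($720000 − $454000) × 2.3% × 97/366 = $1621.4372
31 Oct – 31 Dec 2004: 62 days, exemption $712000 → ($720000 − $712000) × 2.3% × 62/366 = $31.1694
Total = $4670.5082

$4670.51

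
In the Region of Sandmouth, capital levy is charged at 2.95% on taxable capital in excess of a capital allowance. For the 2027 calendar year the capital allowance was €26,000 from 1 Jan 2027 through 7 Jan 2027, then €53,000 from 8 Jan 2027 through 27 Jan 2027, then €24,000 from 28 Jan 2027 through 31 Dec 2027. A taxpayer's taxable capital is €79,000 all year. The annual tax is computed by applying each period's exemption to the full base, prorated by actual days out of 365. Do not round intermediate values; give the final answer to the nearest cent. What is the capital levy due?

€1,574.49

1 Jan – 7 Jan 2027: 7 days, exemption €26,000 → (€79,000 − €26,000) × 2.95% × 7/365 = €29.9849
8 Jan – 27 Jan 2027: 20 days, exemption €53,000 → (€79,000 − €53,000) × 2.95% × 20/365 = €42.0274
28 Jan – 31 Dec 2027: 338 days, exemption €24,000 → (€79,000 − €24,000) × 2.95% × 338/365 = €1,502.4795
Total = €1,574.4918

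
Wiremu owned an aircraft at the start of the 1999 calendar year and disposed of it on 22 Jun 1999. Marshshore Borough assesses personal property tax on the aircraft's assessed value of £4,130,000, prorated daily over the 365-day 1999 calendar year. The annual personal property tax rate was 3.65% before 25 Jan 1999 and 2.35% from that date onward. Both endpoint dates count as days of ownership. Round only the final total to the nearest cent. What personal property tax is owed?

1 Jan – 24 Jan 1999: 24 days at 3.65% → £4,130,000 × 3.65% × 24/365 = £9,912.0000
25 Jan – 22 Jun 1999: 149 days at 2.35% → £4,130,000 × 2.35% × 149/365 = £39,619.7123
Total = £49,531.7123

£49,531.71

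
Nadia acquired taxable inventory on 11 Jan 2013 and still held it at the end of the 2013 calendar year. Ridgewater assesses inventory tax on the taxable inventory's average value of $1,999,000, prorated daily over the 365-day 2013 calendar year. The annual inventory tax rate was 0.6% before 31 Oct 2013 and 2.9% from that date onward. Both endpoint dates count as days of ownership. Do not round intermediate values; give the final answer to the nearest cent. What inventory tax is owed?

$19,475.19

11 Jan – 30 Oct 2013: 293 days at 0.6% → $1,999,000 × 0.6% × 293/365 = $9,628.0603
31 Oct – 31 Dec 2013: 62 days at 2.9% → $1,999,000 × 2.9% × 62/365 = $9,847.1288
Total = $19,475.1890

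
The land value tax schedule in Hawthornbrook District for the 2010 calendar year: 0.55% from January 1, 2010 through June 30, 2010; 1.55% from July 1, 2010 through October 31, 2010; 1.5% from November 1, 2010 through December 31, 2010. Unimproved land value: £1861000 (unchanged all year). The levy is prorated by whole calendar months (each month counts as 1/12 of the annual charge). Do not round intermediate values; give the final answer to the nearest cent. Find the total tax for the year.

January 1 – June 30, 2010: 6 months at 0.55% → £1861000 × 0.55% × 6/12 = £5117.7500
July 1 – October 31, 2010: 4 months at 1.55% → £1861000 × 1.55% × 4/12 = £9615.1667
November 1 – December 31, 2010: 2 months at 1.5% → £1861000 × 1.5% × 2/12 = £4652.5000
Total = £19385.4167

£19385.42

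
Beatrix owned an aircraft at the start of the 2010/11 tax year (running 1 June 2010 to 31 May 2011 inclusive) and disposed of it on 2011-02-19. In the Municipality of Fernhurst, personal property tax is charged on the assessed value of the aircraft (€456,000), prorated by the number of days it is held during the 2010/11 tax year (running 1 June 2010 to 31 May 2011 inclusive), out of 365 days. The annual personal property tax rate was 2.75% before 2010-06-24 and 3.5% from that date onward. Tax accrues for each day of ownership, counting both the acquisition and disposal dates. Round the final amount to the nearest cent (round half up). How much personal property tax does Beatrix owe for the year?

€11,328.16

2010-06-01 to 2010-06-23: 23 days at 2.75% → €456,000 × 2.75% × 23/365 = €790.1918
2010-06-24 to 2011-02-19: 241 days at 3.5% → €456,000 × 3.5% × 241/365 = €10,537.9726
Total = €11,328.1644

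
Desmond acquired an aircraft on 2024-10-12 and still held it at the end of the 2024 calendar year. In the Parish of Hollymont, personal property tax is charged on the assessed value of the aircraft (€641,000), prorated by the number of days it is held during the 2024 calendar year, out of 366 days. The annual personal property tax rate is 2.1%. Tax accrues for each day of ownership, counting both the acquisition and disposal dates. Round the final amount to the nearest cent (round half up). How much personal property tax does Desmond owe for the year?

€2,979.07

Days held (2024-10-12 to 2024-12-31): 81 out of 366
Tax = €641,000 × 2.1% × 81/366 = €2,979.0738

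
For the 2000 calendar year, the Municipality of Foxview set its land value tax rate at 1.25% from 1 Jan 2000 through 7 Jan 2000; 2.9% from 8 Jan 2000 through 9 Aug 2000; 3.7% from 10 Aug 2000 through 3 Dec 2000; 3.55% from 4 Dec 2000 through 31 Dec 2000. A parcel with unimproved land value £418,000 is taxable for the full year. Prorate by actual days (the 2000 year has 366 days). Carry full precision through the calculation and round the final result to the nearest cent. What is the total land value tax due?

£13,257.80

1 Jan – 7 Jan 2000: 7 days at 1.25% → £418,000 × 1.25% × 7/366 = £99.9317
8 Jan – 9 Aug 2000: 215 days at 2.9% → £418,000 × 2.9% × 215/366 = £7,120.8470
10 Aug – 3 Dec 2000: 116 days at 3.7% → £418,000 × 3.7% × 116/366 = £4,901.7923
4 Dec – 31 Dec 2000: 28 days at 3.55% → £418,000 × 3.55% × 28/366 = £1,135.2240
Total = £13,257.7951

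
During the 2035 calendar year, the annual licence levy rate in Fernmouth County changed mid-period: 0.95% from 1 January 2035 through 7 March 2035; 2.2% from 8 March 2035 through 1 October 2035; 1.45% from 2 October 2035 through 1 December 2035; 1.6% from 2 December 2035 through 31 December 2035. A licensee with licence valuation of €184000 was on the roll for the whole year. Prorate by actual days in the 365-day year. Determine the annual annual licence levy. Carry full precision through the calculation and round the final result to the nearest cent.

1 January – 7 March 2035: 66 days at 0.95% → €184000 × 0.95% × 66/365 = €316.0767
8 March – 1 October 2035: 208 days at 2.2% → €184000 × 2.2% × 208/365 = €2306.8055
2 October – 1 December 2035: 61 days at 1.45% → €184000 × 1.45% × 61/365 = €445.8849
2 December – 31 December 2035: 30 days at 1.6% → €184000 × 1.6% × 30/365 = €241.9726
Total = €3310.7397

€3310.74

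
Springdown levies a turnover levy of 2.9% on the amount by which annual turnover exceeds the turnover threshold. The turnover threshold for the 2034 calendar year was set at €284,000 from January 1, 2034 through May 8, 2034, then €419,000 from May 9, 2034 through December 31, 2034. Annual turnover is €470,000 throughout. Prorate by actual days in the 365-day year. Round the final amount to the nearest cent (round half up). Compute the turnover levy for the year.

January 1 – May 8, 2034: 128 days, exemption €284,000 → (€470,000 − €284,000) × 2.9% × 128/365 = €1,891.5945
May 9 – December 31, 2034: 237 days, exemption €419,000 → (€470,000 − €419,000) × 2.9% × 237/365 = €960.3370
Total = €2,851.9315

€2,851.93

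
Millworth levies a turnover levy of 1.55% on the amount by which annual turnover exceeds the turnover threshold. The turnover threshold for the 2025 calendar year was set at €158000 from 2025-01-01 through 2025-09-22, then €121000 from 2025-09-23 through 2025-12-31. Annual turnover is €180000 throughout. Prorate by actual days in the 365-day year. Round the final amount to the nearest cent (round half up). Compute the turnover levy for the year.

€498.12

2025-01-01 to 2025-09-22: 265 days, exemption €158000 → (€180000 − €158000) × 1.55% × 265/365 = €247.5753
2025-09-23 to 2025-12-31: 100 days, exemption €121000 → (€180000 − €121000) × 1.55% × 100/365 = €250.5479
Total = €498.1233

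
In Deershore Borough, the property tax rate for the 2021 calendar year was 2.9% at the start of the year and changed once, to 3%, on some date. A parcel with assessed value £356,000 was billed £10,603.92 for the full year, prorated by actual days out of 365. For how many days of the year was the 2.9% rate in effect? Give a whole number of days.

Let d = days at the first rate; then 365 − d days at the second rate.
£356,000 × [2.9%·d + 3%·(365−d)] / 365 = £10,603.92
Solving gives d = 78, so the new rate took effect on 20 Mar 2021.

78 days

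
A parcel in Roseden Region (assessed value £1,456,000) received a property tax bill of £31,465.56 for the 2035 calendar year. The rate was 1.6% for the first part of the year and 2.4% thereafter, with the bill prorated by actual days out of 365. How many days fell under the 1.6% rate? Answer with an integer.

109 days

Let d = days at the first rate; then 365 − d days at the second rate.
£1,456,000 × [1.6%·d + 2.4%·(365−d)] / 365 = £31,465.56
Solving gives d = 109, so the new rate took effect on 20 Apr 2035.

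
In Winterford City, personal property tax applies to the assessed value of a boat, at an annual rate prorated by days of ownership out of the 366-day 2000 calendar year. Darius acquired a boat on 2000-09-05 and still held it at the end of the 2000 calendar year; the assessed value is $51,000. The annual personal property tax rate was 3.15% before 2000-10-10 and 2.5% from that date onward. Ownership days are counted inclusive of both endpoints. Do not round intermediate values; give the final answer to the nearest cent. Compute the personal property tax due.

2000-09-05 to 2000-10-09: 35 days at 3.15% → $51,000 × 3.15% × 35/366 = $153.6270
2000-10-10 to 2000-12-31: 83 days at 2.5% → $51,000 × 2.5% × 83/366 = $289.1393
Total = $442.7664

$442.77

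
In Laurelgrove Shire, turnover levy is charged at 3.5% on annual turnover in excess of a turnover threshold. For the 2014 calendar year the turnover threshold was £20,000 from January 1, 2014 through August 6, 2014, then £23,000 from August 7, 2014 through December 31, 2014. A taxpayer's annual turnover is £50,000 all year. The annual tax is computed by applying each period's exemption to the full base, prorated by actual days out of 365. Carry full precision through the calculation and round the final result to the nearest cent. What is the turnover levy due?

£1,007.71

January 1 – August 6, 2014: 218 days, exemption £20,000 → (£50,000 − £20,000) × 3.5% × 218/365 = £627.1233
August 7 – December 31, 2014: 147 days, exemption £23,000 → (£50,000 − £23,000) × 3.5% × 147/365 = £380.5890
Total = £1,007.7123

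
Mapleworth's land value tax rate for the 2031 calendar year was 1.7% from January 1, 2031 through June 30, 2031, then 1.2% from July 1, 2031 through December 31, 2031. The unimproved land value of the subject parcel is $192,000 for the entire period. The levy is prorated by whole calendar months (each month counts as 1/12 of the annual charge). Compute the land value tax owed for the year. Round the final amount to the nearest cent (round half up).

January 1 – June 30, 2031: 6 months at 1.7% → $192,000 × 1.7% × 6/12 = $1,632.0000
July 1 – December 31, 2031: 6 months at 1.2% → $192,000 × 1.2% × 6/12 = $1,152.0000
Total = $2,784.0000

$2,784.00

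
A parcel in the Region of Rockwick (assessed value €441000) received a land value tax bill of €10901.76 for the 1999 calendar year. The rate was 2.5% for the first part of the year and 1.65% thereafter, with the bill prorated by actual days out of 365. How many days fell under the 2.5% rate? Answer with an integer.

Let d = days at the first rate; then 365 − d days at the second rate.
€441000 × [2.5%·d + 1.65%·(365−d)] / 365 = €10901.76
Solving gives d = 353, so the new rate took effect on December 20, 1999.

353 days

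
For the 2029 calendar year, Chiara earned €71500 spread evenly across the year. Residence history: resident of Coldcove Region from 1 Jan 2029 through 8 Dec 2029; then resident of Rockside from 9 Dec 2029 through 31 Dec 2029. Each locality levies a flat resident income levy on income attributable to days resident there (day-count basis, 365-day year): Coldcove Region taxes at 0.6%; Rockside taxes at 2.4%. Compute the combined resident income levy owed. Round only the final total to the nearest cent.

Coldcove Region, 1 Jan – 8 Dec 2029: 342 days → €71500 × 0.6% × 342/365 = €401.9671
Rockside, 9 Dec – 31 Dec 2029: 23 days → €71500 × 2.4% × 23/365 = €108.1315
Total = €510.0986

€510.10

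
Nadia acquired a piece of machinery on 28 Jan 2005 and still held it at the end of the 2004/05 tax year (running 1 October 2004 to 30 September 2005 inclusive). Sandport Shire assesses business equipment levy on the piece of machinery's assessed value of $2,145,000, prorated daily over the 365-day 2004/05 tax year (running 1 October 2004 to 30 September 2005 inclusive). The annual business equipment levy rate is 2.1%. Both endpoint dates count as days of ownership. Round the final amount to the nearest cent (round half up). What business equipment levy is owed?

Days held (28 Jan – 30 Sep 2005): 246 out of 365
Tax = $2,145,000 × 2.1% × 246/365 = $30,359.0959

$30,359.10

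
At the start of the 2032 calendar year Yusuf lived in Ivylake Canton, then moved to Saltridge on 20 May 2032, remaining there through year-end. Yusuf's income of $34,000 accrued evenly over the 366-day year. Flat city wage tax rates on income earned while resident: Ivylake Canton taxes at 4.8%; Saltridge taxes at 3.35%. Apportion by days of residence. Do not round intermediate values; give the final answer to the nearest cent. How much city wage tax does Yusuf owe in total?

$1,327.58

Ivylake Canton, 1 Jan – 19 May 2032: 140 days → $34,000 × 4.8% × 140/366 = $624.2623
Saltridge, 20 May – 31 Dec 2032: 226 days → $34,000 × 3.35% × 226/366 = $703.3169
Total = $1,327.5792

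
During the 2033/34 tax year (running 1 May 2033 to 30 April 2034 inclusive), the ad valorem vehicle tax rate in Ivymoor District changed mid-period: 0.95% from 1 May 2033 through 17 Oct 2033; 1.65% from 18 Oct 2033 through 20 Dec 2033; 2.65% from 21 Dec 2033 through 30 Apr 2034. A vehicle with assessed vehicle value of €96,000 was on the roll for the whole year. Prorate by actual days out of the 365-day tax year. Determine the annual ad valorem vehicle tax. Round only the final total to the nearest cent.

€1,615.56

1 May – 17 Oct 2033: 170 days at 0.95% → €96,000 × 0.95% × 170/365 = €424.7671
18 Oct – 20 Dec 2033: 64 days at 1.65% → €96,000 × 1.65% × 64/365 = €277.7425
21 Dec 2033 – 30 Apr 2034: 131 days at 2.65% → €96,000 × 2.65% × 131/365 = €913.0521
Total = €1,615.5616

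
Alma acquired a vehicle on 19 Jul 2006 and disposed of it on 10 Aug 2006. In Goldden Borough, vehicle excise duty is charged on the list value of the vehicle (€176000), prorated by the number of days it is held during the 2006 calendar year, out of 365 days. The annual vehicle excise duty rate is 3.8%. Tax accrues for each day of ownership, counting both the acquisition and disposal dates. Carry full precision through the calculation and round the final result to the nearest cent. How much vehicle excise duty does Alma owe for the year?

€421.44

Days held (19 Jul – 10 Aug 2006): 23 out of 365
Tax = €176000 × 3.8% × 23/365 = €421.4356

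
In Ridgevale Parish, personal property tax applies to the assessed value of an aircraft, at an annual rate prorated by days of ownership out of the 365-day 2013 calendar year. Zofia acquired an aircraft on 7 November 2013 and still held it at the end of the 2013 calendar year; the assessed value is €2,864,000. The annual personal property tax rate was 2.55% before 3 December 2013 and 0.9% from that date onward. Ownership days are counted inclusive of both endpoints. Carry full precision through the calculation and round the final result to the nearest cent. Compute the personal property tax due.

€7,250.24

7 November – 2 December 2013: 26 days at 2.55% → €2,864,000 × 2.55% × 26/365 = €5,202.2795
3 December – 31 December 2013: 29 days at 0.9% → €2,864,000 × 0.9% × 29/365 = €2,047.9562
Total = €7,250.2356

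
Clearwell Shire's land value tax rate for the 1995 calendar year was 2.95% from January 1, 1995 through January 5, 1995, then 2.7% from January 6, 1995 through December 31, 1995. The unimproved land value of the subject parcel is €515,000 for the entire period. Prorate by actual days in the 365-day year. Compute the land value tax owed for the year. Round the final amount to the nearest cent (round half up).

January 1 – January 5, 1995: 5 days at 2.95% → €515,000 × 2.95% × 5/365 = €208.1164
January 6 – December 31, 1995: 360 days at 2.7% → €515,000 × 2.7% × 360/365 = €13,714.5205
Total = €13,922.6370

€13,922.64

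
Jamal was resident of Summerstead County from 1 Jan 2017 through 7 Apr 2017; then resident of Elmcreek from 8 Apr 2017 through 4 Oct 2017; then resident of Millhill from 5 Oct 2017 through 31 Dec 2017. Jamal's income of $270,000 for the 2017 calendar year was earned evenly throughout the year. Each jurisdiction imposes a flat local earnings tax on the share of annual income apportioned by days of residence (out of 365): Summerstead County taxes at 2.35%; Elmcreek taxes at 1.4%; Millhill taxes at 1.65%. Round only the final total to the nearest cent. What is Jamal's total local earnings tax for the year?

Summerstead County, 1 Jan – 7 Apr 2017: 97 days → $270,000 × 2.35% × 97/365 = $1,686.2055
Elmcreek, 8 Apr – 4 Oct 2017: 180 days → $270,000 × 1.4% × 180/365 = $1,864.1096
Millhill, 5 Oct – 31 Dec 2017: 88 days → $270,000 × 1.65% × 88/365 = $1,074.0822
Total = $4,624.3973

$4,624.40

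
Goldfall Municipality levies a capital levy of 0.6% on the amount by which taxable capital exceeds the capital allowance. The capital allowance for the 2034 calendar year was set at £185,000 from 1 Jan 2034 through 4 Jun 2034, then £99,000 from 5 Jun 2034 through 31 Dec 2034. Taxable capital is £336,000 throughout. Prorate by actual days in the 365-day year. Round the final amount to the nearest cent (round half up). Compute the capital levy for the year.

1 Jan – 4 Jun 2034: 155 days, exemption £185,000 → (£336,000 − £185,000) × 0.6% × 155/365 = £384.7397
5 Jun – 31 Dec 2034: 210 days, exemption £99,000 → (£336,000 − £99,000) × 0.6% × 210/365 = £818.1370
Total = £1,202.8767

£1,202.88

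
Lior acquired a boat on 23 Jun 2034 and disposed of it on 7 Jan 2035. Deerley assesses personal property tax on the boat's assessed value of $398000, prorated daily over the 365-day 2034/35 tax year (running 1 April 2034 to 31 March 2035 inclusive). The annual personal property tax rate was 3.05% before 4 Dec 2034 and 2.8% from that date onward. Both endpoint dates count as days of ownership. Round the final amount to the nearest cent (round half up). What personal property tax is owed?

$6522.84

23 Jun – 3 Dec 2034: 164 days at 3.05% → $398000 × 3.05% × 164/365 = $5454.2356
4 Dec 2034 – 7 Jan 2035: 35 days at 2.8% → $398000 × 2.8% × 35/365 = $1068.6027
Total = $6522.8384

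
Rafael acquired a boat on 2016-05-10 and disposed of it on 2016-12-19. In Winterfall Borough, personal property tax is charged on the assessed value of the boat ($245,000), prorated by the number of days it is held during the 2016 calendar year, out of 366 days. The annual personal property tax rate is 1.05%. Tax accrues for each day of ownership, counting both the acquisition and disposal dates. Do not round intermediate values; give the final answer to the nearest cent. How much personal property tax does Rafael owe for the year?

$1,574.43

Days held (2016-05-10 to 2016-12-19): 224 out of 366
Tax = $245,000 × 1.05% × 224/366 = $1,574.4262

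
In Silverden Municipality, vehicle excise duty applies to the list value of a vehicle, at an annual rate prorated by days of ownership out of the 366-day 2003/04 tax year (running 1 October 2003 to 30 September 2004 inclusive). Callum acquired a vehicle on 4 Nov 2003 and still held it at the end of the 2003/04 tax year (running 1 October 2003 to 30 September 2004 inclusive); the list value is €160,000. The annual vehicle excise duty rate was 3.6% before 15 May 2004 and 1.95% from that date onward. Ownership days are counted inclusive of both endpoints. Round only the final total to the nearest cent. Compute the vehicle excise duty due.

€4,222.30

4 Nov 2003 – 14 May 2004: 193 days at 3.6% → €160,000 × 3.6% × 193/366 = €3,037.3770
15 May – 30 Sep 2004: 139 days at 1.95% → €160,000 × 1.95% × 139/366 = €1,184.9180
Total = €4,222.2951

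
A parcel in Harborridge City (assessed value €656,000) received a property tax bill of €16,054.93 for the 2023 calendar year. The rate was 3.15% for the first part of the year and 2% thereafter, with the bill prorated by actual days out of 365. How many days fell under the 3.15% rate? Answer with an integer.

142 days

Let d = days at the first rate; then 365 − d days at the second rate.
€656,000 × [3.15%·d + 2%·(365−d)] / 365 = €16,054.93
Solving gives d = 142, so the new rate took effect on 23 May 2023.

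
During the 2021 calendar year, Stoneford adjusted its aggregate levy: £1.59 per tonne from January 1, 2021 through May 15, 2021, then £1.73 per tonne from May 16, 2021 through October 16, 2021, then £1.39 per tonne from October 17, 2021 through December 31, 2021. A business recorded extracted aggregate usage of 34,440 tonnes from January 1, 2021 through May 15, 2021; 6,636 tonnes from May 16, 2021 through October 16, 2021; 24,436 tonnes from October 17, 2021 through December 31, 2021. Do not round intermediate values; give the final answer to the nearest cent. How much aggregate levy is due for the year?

£100,205.92

January 1 – May 15, 2021: 34,440 tonnes at £1.59/tonne → £54,759.60
May 16 – October 16, 2021: 6,636 tonnes at £1.73/tonne → £11,480.28
October 17 – December 31, 2021: 24,436 tonnes at £1.39/tonne → £33,966.04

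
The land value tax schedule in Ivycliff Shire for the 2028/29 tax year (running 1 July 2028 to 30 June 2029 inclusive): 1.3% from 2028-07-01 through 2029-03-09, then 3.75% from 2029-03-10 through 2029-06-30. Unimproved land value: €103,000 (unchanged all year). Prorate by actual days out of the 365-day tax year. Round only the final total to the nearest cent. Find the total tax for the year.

2028-07-01 to 2029-03-09: 252 days at 1.3% → €103,000 × 1.3% × 252/365 = €924.4603
2029-03-10 to 2029-06-30: 113 days at 3.75% → €103,000 × 3.75% × 113/365 = €1,195.7877
Total = €2,120.2479

€2,120.25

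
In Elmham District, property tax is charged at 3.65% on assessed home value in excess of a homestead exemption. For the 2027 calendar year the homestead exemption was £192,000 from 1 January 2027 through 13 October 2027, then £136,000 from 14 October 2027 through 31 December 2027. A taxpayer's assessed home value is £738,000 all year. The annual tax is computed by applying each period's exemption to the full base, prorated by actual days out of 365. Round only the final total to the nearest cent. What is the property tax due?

£20,371.40

1 January – 13 October 2027: 286 days, exemption £192,000 → (£738,000 − £192,000) × 3.65% × 286/365 = £15,615.6000
14 October – 31 December 2027: 79 days, exemption £136,000 → (£738,000 − £136,000) × 3.65% × 79/365 = £4,755.8000
Total = £20,371.4000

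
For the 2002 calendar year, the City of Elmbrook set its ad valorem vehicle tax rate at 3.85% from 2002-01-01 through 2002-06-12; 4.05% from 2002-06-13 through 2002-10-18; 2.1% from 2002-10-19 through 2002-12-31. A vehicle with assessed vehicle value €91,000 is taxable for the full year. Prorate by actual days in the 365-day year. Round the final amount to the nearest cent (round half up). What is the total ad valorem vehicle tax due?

€3,244.46

2002-01-01 to 2002-06-12: 163 days at 3.85% → €91,000 × 3.85% × 163/365 = €1,564.5767
2002-06-13 to 2002-10-18: 128 days at 4.05% → €91,000 × 4.05% × 128/365 = €1,292.4493
2002-10-19 to 2002-12-31: 74 days at 2.1% → €91,000 × 2.1% × 74/365 = €387.4356
Total = €3,244.4616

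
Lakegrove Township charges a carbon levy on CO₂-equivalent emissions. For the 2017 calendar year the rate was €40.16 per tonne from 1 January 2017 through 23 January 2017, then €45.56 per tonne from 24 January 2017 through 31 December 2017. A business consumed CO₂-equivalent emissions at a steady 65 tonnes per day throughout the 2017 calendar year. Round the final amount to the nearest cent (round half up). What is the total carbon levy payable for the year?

€1,072,838.00

1 January – 23 January 2017: 23 days × 65 tonnes/day = 1,495 tonnes at €40.16/tonne → €60,039.20
24 January – 31 December 2017: 342 days × 65 tonnes/day = 22,230 tonnes at €45.56/tonne → €1,012,798.80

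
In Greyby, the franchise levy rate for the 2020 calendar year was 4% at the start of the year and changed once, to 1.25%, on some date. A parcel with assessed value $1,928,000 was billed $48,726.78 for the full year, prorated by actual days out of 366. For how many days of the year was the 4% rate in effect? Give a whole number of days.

Let d = days at the first rate; then 366 − d days at the second rate.
$1,928,000 × [4%·d + 1.25%·(366−d)] / 366 = $48,726.78
Solving gives d = 170, so the new rate took effect on 19 Jun 2020.

170 days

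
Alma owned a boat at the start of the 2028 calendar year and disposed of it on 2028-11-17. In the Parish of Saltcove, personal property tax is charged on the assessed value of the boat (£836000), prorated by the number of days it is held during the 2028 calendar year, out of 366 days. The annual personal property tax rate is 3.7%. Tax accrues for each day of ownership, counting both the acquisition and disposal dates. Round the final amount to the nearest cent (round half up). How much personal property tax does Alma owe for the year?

£27213.40

Days held (2028-01-01 to 2028-11-17): 322 out of 366
Tax = £836000 × 3.7% × 322/366 = £27213.3989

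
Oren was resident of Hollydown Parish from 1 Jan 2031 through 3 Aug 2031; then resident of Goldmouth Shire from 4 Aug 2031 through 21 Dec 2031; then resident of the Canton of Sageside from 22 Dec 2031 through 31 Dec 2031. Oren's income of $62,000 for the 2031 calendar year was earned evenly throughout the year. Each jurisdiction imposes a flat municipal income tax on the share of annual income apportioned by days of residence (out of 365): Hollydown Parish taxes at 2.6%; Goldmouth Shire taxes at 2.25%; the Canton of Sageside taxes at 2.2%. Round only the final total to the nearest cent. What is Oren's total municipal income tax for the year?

Hollydown Parish, 1 Jan – 3 Aug 2031: 215 days → $62,000 × 2.6% × 215/365 = $949.5342
Goldmouth Shire, 4 Aug – 21 Dec 2031: 140 days → $62,000 × 2.25% × 140/365 = $535.0685
The Canton of Sageside, 22 Dec – 31 Dec 2031: 10 days → $62,000 × 2.2% × 10/365 = $37.3699
Total = $1,521.9726

$1,521.97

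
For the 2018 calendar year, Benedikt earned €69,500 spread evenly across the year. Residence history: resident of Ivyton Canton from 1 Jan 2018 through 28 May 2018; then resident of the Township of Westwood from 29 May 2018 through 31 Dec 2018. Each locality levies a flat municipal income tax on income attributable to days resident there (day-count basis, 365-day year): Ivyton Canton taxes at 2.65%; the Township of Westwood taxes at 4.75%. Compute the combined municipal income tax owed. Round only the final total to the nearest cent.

Ivyton Canton, 1 Jan – 28 May 2018: 148 days → €69,500 × 2.65% × 148/365 = €746.7918
The Township of Westwood, 29 May – 31 Dec 2018: 217 days → €69,500 × 4.75% × 217/365 = €1,962.6610
Total = €2,709.4527

€2,709.45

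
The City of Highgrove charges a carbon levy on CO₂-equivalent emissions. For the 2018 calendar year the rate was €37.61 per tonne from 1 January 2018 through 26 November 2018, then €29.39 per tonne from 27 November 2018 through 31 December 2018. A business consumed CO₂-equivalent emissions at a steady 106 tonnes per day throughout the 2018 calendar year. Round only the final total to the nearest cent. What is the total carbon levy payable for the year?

1 January – 26 November 2018: 330 days × 106 tonnes/day = 34,980 tonnes at €37.61/tonne → €1,315,597.80
27 November – 31 December 2018: 35 days × 106 tonnes/day = 3,710 tonnes at €29.39/tonne → €109,036.90

€1,424,634.70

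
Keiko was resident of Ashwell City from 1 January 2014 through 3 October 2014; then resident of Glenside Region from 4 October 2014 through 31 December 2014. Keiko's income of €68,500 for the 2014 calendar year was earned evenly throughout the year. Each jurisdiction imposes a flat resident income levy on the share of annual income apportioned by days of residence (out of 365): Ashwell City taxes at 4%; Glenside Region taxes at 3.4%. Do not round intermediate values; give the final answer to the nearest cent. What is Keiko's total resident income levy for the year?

€2,639.78

Ashwell City, 1 January – 3 October 2014: 276 days → €68,500 × 4% × 276/365 = €2,071.8904
Glenside Region, 4 October – 31 December 2014: 89 days → €68,500 × 3.4% × 89/365 = €567.8932
Total = €2,639.7836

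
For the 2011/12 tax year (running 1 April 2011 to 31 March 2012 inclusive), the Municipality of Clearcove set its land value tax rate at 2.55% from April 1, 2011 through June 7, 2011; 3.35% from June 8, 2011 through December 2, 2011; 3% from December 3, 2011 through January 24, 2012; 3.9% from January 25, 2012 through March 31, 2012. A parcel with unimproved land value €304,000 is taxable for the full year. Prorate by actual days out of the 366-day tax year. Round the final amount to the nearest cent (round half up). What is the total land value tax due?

April 1 – June 7, 2011: 68 days at 2.55% → €304,000 × 2.55% × 68/366 = €1,440.2623
June 8 – December 2, 2011: 178 days at 3.35% → €304,000 × 3.35% × 178/366 = €4,952.8743
December 3, 2011 – January 24, 2012: 53 days at 3% → €304,000 × 3% × 53/366 = €1,320.6557
January 25 – March 31, 2012: 67 days at 3.9% → €304,000 × 3.9% × 67/366 = €2,170.3607
Total = €9,884.1530

€9,884.15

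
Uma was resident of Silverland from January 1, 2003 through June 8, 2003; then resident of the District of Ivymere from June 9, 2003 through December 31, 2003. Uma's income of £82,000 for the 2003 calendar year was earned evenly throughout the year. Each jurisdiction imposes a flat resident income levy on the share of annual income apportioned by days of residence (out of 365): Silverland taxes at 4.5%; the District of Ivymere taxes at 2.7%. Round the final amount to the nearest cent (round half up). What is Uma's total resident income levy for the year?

Silverland, January 1 – June 8, 2003: 159 days → £82,000 × 4.5% × 159/365 = £1,607.4247
The District of Ivymere, June 9 – December 31, 2003: 206 days → £82,000 × 2.7% × 206/365 = £1,249.5452
Total = £2,856.9699

£2,856.97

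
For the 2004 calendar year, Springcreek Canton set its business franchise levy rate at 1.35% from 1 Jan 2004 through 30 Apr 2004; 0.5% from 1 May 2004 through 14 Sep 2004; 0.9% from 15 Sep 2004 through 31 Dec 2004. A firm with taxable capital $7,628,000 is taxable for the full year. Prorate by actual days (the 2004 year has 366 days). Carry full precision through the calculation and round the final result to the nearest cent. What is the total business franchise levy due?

1 Jan – 30 Apr 2004: 121 days at 1.35% → $7,628,000 × 1.35% × 121/366 = $34,044.6393
1 May – 14 Sep 2004: 137 days at 0.5% → $7,628,000 × 0.5% × 137/366 = $14,276.4481
15 Sep – 31 Dec 2004: 108 days at 0.9% → $7,628,000 × 0.9% × 108/366 = $20,257.9672
Total = $68,579.0546

$68,579.05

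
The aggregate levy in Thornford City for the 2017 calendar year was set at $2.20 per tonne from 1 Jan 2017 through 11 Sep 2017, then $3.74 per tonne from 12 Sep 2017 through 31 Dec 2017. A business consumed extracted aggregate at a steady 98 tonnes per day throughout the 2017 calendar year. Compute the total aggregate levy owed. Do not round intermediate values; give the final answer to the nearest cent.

1 Jan – 11 Sep 2017: 254 days × 98 tonnes/day = 24,892 tonnes at $2.20/tonne → $54,762.40
12 Sep – 31 Dec 2017: 111 days × 98 tonnes/day = 10,878 tonnes at $3.74/tonne → $40,683.72

$95,446.12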